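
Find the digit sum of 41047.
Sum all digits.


4 + 1 + 0 + 4 + 7 = 16


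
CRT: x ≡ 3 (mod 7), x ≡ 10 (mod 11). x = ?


M = 7*11 = 77
M1 = M/7 = 11, M2 = M/11 = 7
M1^(-1) mod 7 = 2, M2^(-1) mod 11 = 8
x = 3*11*2 + 10*7*8 = 626
626 mod 77 = 10
Check: 10 mod 7 = 3 ✓, 10 mod 11 = 10 ✓

x ≡ 10 (mod 77)


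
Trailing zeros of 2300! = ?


floor(2300/5) = 460
floor(2300/25) = 92
floor(2300/125) = 18
floor(2300/625) = 3
Total = 573

573 trailing zeros


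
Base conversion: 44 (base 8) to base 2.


44 (base 8) = 36 (decimal)
36 (decimal) = 100100 (base 2)


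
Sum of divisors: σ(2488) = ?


Divisors of 2488: 1, 2, 4, 8, 311, 622, 1244, 2488
Sum = 1 + 2 + 4 + 8 + 311 + 622 + 1244 + 2488 = 4680

σ(2488) = 4680


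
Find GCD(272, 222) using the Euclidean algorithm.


272 = 1 * 222 + 50
222 = 4 * 50 + 22
50 = 2 * 22 + 6
22 = 3 * 6 + 4
6 = 1 * 4 + 2
4 = 2 * 2 + 0
GCD = 2


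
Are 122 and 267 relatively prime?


Euclidean algorithm:
267 = 2 * 122 + 23
122 = 5 * 23 + 7
23 = 3 * 7 + 2
7 = 3 * 2 + 1
2 = 2 * 1 + 0
GCD(122, 267) = 1

Yes, coprime (GCD = 1)


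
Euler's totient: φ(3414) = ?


3414 = 2 × 3 × 569
Prime factors: 2, 3, 569
φ(3414) = 3414 × (1-1/2) × (1-1/3) × (1-1/569)
= 3414 × 1/2 × 2/3 × 568/569 = 1136

φ(3414) = 1136


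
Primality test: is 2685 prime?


2685 / 3 = 895 (exact division)
2685 is NOT prime.

No, 2685 is not prime


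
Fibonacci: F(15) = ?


Sequence: 1, 1, 2, 3, 5, 8, 13, 21, 34, 55, 89, 144, 233, 377, 610
F(15) = 610


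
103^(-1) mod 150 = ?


Use the extended Euclidean algorithm on (150, 103); each row r = 150*s + 103*t:
r=150, s=1, t=0
r=103, s=0, t=1
q=1: r=47, s=1, t=-1   [150*(1) + 103*(-1) = 47]
q=2: r=9, s=-2, t=3   [150*(-2) + 103*(3) = 9]
q=5: r=2, s=11, t=-16   [150*(11) + 103*(-16) = 2]
q=4: r=1, s=-46, t=67   [150*(-46) + 103*(67) = 1]
q=2: r=0, s=103, t=-150   [150*(103) + 103*(-150) = 0]
GCD = 1 with t = 67, so 103*(67) ≡ 1 (mod 150)
Inverse = 67 mod 150 = 67
Check: 103 * 67 = 6901 ≡ 1 (mod 150)

103^(-1) ≡ 67 (mod 150)


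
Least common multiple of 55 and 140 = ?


GCD(55, 140) = 5
LCM = 55*140/5 = 7700/5 = 1540

LCM = 1540


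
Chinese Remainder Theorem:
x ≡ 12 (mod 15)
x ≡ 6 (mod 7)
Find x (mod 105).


M = 15*7 = 105
M1 = M/15 = 7, M2 = M/7 = 15
M1^(-1) mod 15 = 13, M2^(-1) mod 7 = 1
x = 12*7*13 + 6*15*1 = 1182
1182 mod 105 = 27
Check: 27 mod 15 = 12 ✓, 27 mod 7 = 6 ✓

x ≡ 27 (mod 105)


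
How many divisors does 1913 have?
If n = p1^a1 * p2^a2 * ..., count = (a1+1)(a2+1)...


1913 = 1913^1
d(1913) = (1+1) = 2

2 divisors


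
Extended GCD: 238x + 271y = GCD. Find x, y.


Tabular extended Euclidean (each row: r = 238*s + 271*t):
r=238, s=1, t=0
r=271, s=0, t=1
q=0: r=238, s=1, t=0   [238*(1) + 271*(0) = 238]
q=1: r=33, s=-1, t=1   [238*(-1) + 271*(1) = 33]
q=7: r=7, s=8, t=-7   [238*(8) + 271*(-7) = 7]
q=4: r=5, s=-33, t=29   [238*(-33) + 271*(29) = 5]
q=1: r=2, s=41, t=-36   [238*(41) + 271*(-36) = 2]
q=2: r=1, s=-115, t=101   [238*(-115) + 271*(101) = 1]
q=2: r=0, s=271, t=-238   [238*(271) + 271*(-238) = 0]
GCD = 1; from the row with r=1: x=-115, y=101
Check: 238*(-115) + 271*(101) = -27370 + 27371 = 1

GCD = 1, x = -115, y = 101


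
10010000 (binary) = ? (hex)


10010000 (base 2) = 144 (decimal)
144 (decimal) = 90 (base 16)


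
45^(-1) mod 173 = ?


Use the extended Euclidean algorithm on (173, 45); each row r = 173*s + 45*t:
r=173, s=1, t=0
r=45, s=0, t=1
q=3: r=38, s=1, t=-3   [173*(1) + 45*(-3) = 38]
q=1: r=7, s=-1, t=4   [173*(-1) + 45*(4) = 7]
q=5: r=3, s=6, t=-23   [173*(6) + 45*(-23) = 3]
q=2: r=1, s=-13, t=50   [173*(-13) + 45*(50) = 1]
q=3: r=0, s=45, t=-173   [173*(45) + 45*(-173) = 0]
GCD = 1 with t = 50, so 45*(50) ≡ 1 (mod 173)
Inverse = 50 mod 173 = 50
Check: 45 * 50 = 2250 ≡ 1 (mod 173)

45^(-1) ≡ 50 (mod 173)


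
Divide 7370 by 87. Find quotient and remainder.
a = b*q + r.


7370 = 87 * 84 + 62
Check: 7308 + 62 = 7370

q = 84, r = 62


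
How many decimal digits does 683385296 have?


683385296 has 9 digits in base 10
floor(log10(683385296)) + 1 = floor(8.8347) + 1 = 9

9 digits (base 10)


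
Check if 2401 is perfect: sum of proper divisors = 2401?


Proper divisors of 2401: 1, 7, 49, 343
Sum = 1 + 7 + 49 + 343 = 400

No, 2401 is not perfect (400 ≠ 2401)


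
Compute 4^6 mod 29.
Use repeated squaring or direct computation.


4^1 mod 29 = 4
4^2 mod 29 = 16
4^3 mod 29 = 6
4^4 mod 29 = 24
4^5 mod 29 = 9
4^6 mod 29 = 7


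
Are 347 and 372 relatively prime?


Euclidean algorithm:
372 = 1 * 347 + 25
347 = 13 * 25 + 22
25 = 1 * 22 + 3
22 = 7 * 3 + 1
3 = 3 * 1 + 0
GCD(347, 372) = 1

Yes, coprime (GCD = 1)


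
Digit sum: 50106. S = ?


5 + 0 + 1 + 0 + 6 = 12


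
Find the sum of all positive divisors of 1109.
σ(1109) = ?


Divisors of 1109: 1, 1109
Sum = 1 + 1109 = 1110

σ(1109) = 1110


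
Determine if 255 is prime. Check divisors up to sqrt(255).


255 / 3 = 85 (exact division)
255 is NOT prime.

No, 255 is not prime


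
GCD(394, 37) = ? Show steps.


394 = 10 * 37 + 24
37 = 1 * 24 + 13
24 = 1 * 13 + 11
13 = 1 * 11 + 2
11 = 5 * 2 + 1
2 = 2 * 1 + 0
GCD = 1


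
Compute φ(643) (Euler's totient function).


643 = 643
Prime factors: 643
φ(643) = 643 × (1-1/643)
= 643 × 642/643 = 642

φ(643) = 642


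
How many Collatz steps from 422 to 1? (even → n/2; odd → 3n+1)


422 → 211 → 634 → 317 → 952 → 476 → 238 → 119 → 358 → 179 → 538 → 269 → 808 → 404 → 202 → 101 → 304 → 152 → 76 → 38 → 19 → 58 → 29 → 88 → 44 → 22 → 11 → 34 → 17 → 52 → 26 → 13 → 40 → 20 → 10 → 5 → 16 → 8 → 4 → 2 → 1
Total steps = 40

40 steps


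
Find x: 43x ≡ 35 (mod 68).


GCD(43, 68) = 1, unique solution
a^(-1) mod 68 = 19
x = 19 * 35 mod 68 = 53

x ≡ 53 (mod 68)


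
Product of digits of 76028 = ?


7 × 6 × 0 × 2 × 8 = 0


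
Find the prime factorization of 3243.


3243 / 3 = 1081
1081 / 23 = 47
47 / 47 = 1
3243 = 3 × 23 × 47


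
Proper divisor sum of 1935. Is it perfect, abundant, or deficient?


Proper divisors: 1, 3, 5, 9, 15, 43, 45, 129, 215, 387, 645
Sum = 1 + 3 + 5 + 9 + 15 + 43 + 45 + 129 + 215 + 387 + 645 = 1497
1497 < 1935 → deficient

s(1935) = 1497 (deficient)


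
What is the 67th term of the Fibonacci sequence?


Sequence: 1, 1, 2, 3, 5, 8, 13, 21, 34, 55, 89, 144, 233, 377, 610, 987, 1597, 2584, 4181, 6765, 10946, 17711, 28657, 46368, 75025, 121393, 196418, 317811, 514229, 832040, 1346269, 2178309, 3524578, 5702887, 9227465, 14930352, 24157817, 39088169, 63245986, 102334155, 165580141, 267914296, 433494437, 701408733, 1134903170, 1836311903, 2971215073, 4807526976, 7778742049, 12586269025, 20365011074, 32951280099, 53316291173, 86267571272, 139583862445, 225851433717, 365435296162, 591286729879, 956722026041, 1548008755920, 2504730781961, 4052739537881, 6557470319842, 10610209857723, 17167680177565, 27777890035288, 44945570212853
F(67) = 44945570212853


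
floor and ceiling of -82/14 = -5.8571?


-82/14 = -5.8571
floor = -6
ceil = -5

floor = -6, ceil = -5


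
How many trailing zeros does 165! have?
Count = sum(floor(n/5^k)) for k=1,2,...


floor(165/5) = 33
floor(165/25) = 6
floor(165/125) = 1
Total = 40

40 trailing zeros


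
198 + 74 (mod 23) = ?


198 + 74 = 272
272 mod 23 = 19


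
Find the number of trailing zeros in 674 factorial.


floor(674/5) = 134
floor(674/25) = 26
floor(674/125) = 5
floor(674/625) = 1
Total = 166

166 trailing zeros


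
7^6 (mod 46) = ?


7^1 mod 46 = 7
7^2 mod 46 = 3
7^3 mod 46 = 21
7^4 mod 46 = 9
7^5 mod 46 = 17
7^6 mod 46 = 27


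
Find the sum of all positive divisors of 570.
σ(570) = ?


Divisors of 570: 1, 2, 3, 5, 6, 10, 15, 19, 30, 38, 57, 95, 114, 190, 285, 570
Sum = 1 + 2 + 3 + 5 + 6 + 10 + 15 + 19 + 30 + 38 + 57 + 95 + 114 + 190 + 285 + 570 = 1440

σ(570) = 1440


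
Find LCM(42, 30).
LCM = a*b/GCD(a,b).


GCD(42, 30) = 6
LCM = 42*30/6 = 1260/6 = 210

LCM = 210


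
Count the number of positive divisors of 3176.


3176 = 2^3 × 397^1
d(3176) = (3+1) × (1+1) = 8

8 divisors


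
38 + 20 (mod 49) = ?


38 + 20 = 58
58 mod 49 = 9


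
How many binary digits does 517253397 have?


517253397 in base 2 = 11110110101001010100100010101
Number of digits = 29

29 digits (base 2)


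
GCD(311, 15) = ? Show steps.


311 = 20 * 15 + 11
15 = 1 * 11 + 4
11 = 2 * 4 + 3
4 = 1 * 3 + 1
3 = 3 * 1 + 0
GCD = 1


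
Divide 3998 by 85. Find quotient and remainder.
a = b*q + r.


3998 = 85 * 47 + 3
Check: 3995 + 3 = 3998

q = 47, r = 3


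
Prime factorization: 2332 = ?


2332 / 2 = 1166
1166 / 2 = 583
583 / 11 = 53
53 / 53 = 1
2332 = 2^2 × 11 × 53


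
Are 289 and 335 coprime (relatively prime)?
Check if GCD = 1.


Euclidean algorithm:
335 = 1 * 289 + 46
289 = 6 * 46 + 13
46 = 3 * 13 + 7
13 = 1 * 7 + 6
7 = 1 * 6 + 1
6 = 6 * 1 + 0
GCD(289, 335) = 1

Yes, coprime (GCD = 1)


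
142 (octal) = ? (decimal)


142 (base 8) = 98 (decimal)
98 (decimal) = 98 (base 10)


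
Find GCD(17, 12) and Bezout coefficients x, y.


Tabular extended Euclidean (each row: r = 17*s + 12*t):
r=17, s=1, t=0
r=12, s=0, t=1
q=1: r=5, s=1, t=-1   [17*(1) + 12*(-1) = 5]
q=2: r=2, s=-2, t=3   [17*(-2) + 12*(3) = 2]
q=2: r=1, s=5, t=-7   [17*(5) + 12*(-7) = 1]
q=2: r=0, s=-12, t=17   [17*(-12) + 12*(17) = 0]
GCD = 1; from the row with r=1: x=5, y=-7
Check: 17*(5) + 12*(-7) = 85 - 84 = 1

GCD = 1, x = 5, y = -7


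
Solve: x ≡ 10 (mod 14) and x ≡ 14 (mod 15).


M = 14*15 = 210
M1 = M/14 = 15, M2 = M/15 = 14
M1^(-1) mod 14 = 1, M2^(-1) mod 15 = 14
x = 10*15*1 + 14*14*14 = 2894
2894 mod 210 = 164
Check: 164 mod 14 = 10 ✓, 164 mod 15 = 14 ✓

x ≡ 164 (mod 210)


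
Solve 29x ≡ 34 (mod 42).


GCD(29, 42) = 1, unique solution
a^(-1) mod 42 = 29
x = 29 * 34 mod 42 = 20

x ≡ 20 (mod 42)


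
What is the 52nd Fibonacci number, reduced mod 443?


F(k) mod 443 for k=1..52:
1, 1, 2, 3, 5, 8, 13, 21, 34, 55, 89, 144, 233, 377, 167, 101, 268, 369, 194, 120, 314, 434, 305, 296, 158, 11, 169, 180, 349, 86, 435, 78, 70, 148, 218, 366, 141, 64, 205, 269, 31, 300, 331, 188, 76, 264, 340, 161, 58, 219, 277, 53
F(52) mod 443 = 53


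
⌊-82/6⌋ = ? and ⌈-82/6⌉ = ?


-82/6 = -13.6667
floor = -14
ceil = -13

floor = -14, ceil = -13


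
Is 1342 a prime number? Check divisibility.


1342 / 2 = 671 (exact division)
1342 is NOT prime.

No, 1342 is not prime


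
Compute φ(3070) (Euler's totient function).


3070 = 2 × 5 × 307
Prime factors: 2, 5, 307
φ(3070) = 3070 × (1-1/2) × (1-1/5) × (1-1/307)
= 3070 × 1/2 × 4/5 × 306/307 = 1224

φ(3070) = 1224


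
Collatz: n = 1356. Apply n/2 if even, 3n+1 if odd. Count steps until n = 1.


1356 → 678 → 339 → 1018 → 509 → 1528 → 764 → 382 → 191 → 574 → 287 → 862 → 431 → 1294 → 647 → 1942 → 971 → 2914 → 1457 → 4372 → 2186 → 1093 → 3280 → 1640 → 820 → 410 → 205 → 616 → 308 → 154 → 77 → 232 → 116 → 58 → 29 → 88 → 44 → 22 → 11 → 34 → 17 → 52 → 26 → 13 → 40 → 20 → 10 → 5 → 16 → 8 → 4 → 2 → 1
Total steps = 52

52 steps


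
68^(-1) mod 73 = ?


Use the extended Euclidean algorithm on (73, 68); each row r = 73*s + 68*t:
r=73, s=1, t=0
r=68, s=0, t=1
q=1: r=5, s=1, t=-1   [73*(1) + 68*(-1) = 5]
q=13: r=3, s=-13, t=14   [73*(-13) + 68*(14) = 3]
q=1: r=2, s=14, t=-15   [73*(14) + 68*(-15) = 2]
q=1: r=1, s=-27, t=29   [73*(-27) + 68*(29) = 1]
q=2: r=0, s=68, t=-73   [73*(68) + 68*(-73) = 0]
GCD = 1 with t = 29, so 68*(29) ≡ 1 (mod 73)
Inverse = 29 mod 73 = 29
Check: 68 * 29 = 1972 ≡ 1 (mod 73)

68^(-1) ≡ 29 (mod 73)


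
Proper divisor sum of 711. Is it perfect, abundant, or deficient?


Proper divisors: 1, 3, 9, 79, 237
Sum = 1 + 3 + 9 + 79 + 237 = 329
329 < 711 → deficient

s(711) = 329 (deficient)


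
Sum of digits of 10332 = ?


1 + 0 + 3 + 3 + 2 = 9


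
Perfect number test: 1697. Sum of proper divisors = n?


Proper divisors of 1697: 1
Sum = 1 = 1

No, 1697 is not perfect (1 ≠ 1697)


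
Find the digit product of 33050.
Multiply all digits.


3 × 3 × 0 × 5 × 0 = 0


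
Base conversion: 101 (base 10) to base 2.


101 (base 10) = 101 (decimal)
101 (decimal) = 1100101 (base 2)


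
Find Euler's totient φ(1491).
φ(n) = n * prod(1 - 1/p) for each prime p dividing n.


1491 = 3 × 7 × 71
Prime factors: 3, 7, 71
φ(1491) = 1491 × (1-1/3) × (1-1/7) × (1-1/71)
= 1491 × 2/3 × 6/7 × 70/71 = 840

φ(1491) = 840


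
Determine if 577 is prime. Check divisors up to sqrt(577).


Check divisors up to sqrt(577) = 24.0208
No divisors found.
577 is prime.

Yes, 577 is prime


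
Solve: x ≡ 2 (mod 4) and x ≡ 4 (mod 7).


M = 4*7 = 28
M1 = M/4 = 7, M2 = M/7 = 4
M1^(-1) mod 4 = 3, M2^(-1) mod 7 = 2
x = 2*7*3 + 4*4*2 = 74
74 mod 28 = 18
Check: 18 mod 4 = 2 ✓, 18 mod 7 = 4 ✓

x ≡ 18 (mod 28)


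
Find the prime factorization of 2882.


2882 / 2 = 1441
1441 / 11 = 131
131 / 131 = 1
2882 = 2 × 11 × 131


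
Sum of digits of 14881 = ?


1 + 4 + 8 + 8 + 1 = 22


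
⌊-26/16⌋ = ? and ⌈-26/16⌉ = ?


-26/16 = -1.6250
floor = -2
ceil = -1

floor = -2, ceil = -1


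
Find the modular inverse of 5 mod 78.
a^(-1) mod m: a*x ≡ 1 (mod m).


Use the extended Euclidean algorithm on (78, 5); each row r = 78*s + 5*t:
r=78, s=1, t=0
r=5, s=0, t=1
q=15: r=3, s=1, t=-15   [78*(1) + 5*(-15) = 3]
q=1: r=2, s=-1, t=16   [78*(-1) + 5*(16) = 2]
q=1: r=1, s=2, t=-31   [78*(2) + 5*(-31) = 1]
q=2: r=0, s=-5, t=78   [78*(-5) + 5*(78) = 0]
GCD = 1 with t = -31, so 5*(-31) ≡ 1 (mod 78)
Inverse = -31 mod 78 = 47
Check: 5 * 47 = 235 ≡ 1 (mod 78)

5^(-1) ≡ 47 (mod 78)


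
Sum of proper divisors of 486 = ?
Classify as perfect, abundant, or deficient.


Proper divisors: 1, 2, 3, 6, 9, 18, 27, 54, 81, 162, 243
Sum = 1 + 2 + 3 + 6 + 9 + 18 + 27 + 54 + 81 + 162 + 243 = 606
606 > 486 → abundant

s(486) = 606 (abundant)


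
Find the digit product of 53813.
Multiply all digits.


5 × 3 × 8 × 1 × 3 = 360


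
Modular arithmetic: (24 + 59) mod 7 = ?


24 + 59 = 83
83 mod 7 = 6


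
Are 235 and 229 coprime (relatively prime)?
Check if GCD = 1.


Euclidean algorithm:
235 = 1 * 229 + 6
229 = 38 * 6 + 1
6 = 6 * 1 + 0
GCD(235, 229) = 1

Yes, coprime (GCD = 1)


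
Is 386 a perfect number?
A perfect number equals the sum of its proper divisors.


Proper divisors of 386: 1, 2, 193
Sum = 1 + 2 + 193 = 196

No, 386 is not perfect (196 ≠ 386)


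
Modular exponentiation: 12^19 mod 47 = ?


12^1 mod 47 = 12
12^2 mod 47 = 3
12^3 mod 47 = 36
12^4 mod 47 = 9
12^5 mod 47 = 14
12^6 mod 47 = 27
12^7 mod 47 = 42
12^8 mod 47 = 34
12^9 mod 47 = 32
12^10 mod 47 = 8
12^11 mod 47 = 2
12^12 mod 47 = 24
12^13 mod 47 = 6
12^14 mod 47 = 25
12^15 mod 47 = 18
12^16 mod 47 = 28
12^17 mod 47 = 7
12^18 mod 47 = 37
12^19 mod 47 = 21


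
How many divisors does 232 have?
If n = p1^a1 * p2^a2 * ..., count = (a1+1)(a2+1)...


232 = 2^3 × 29^1
d(232) = (3+1) × (1+1) = 8

8 divisors


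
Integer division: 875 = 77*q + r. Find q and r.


875 = 77 * 11 + 28
Check: 847 + 28 = 875

q = 11, r = 28


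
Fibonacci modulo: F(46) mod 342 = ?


F(k) mod 342 for k=1..46:
1, 1, 2, 3, 5, 8, 13, 21, 34, 55, 89, 144, 233, 35, 268, 303, 229, 190, 77, 267, 2, 269, 271, 198, 127, 325, 110, 93, 203, 296, 157, 111, 268, 37, 305, 0, 305, 305, 268, 231, 157, 46, 203, 249, 110, 17
F(46) mod 342 = 17


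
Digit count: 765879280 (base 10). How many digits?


765879280 has 9 digits in base 10
floor(log10(765879280)) + 1 = floor(8.8842) + 1 = 9

9 digits (base 10)


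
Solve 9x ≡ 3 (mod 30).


GCD(9, 30) = 3 divides 3
Divide: 3x ≡ 1 (mod 10)
x ≡ 7 (mod 10)


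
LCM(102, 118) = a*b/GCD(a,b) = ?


GCD(102, 118) = 2
LCM = 102*118/2 = 12036/2 = 6018

LCM = 6018


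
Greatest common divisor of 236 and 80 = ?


236 = 2 * 80 + 76
80 = 1 * 76 + 4
76 = 19 * 4 + 0
GCD = 4


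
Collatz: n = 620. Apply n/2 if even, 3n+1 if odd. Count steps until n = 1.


620 → 310 → 155 → 466 → 233 → 700 → 350 → 175 → 526 → 263 → 790 → 395 → 1186 → 593 → 1780 → 890 → 445 → 1336 → 668 → 334 → 167 → 502 → 251 → 754 → 377 → 1132 → 566 → 283 → 850 → 425 → 1276 → 638 → 319 → 958 → 479 → 1438 → 719 → 2158 → 1079 → 3238 → 1619 → 4858 → 2429 → 7288 → 3644 → 1822 → 911 → 2734 → 1367 → 4102 → 2051 → 6154 → 3077 → 9232 → 4616 → 2308 → 1154 → 577 → 1732 → 866 → 433 → 1300 → 650 → 325 → 976 → 488 → 244 → 122 → 61 → 184 → 92 → 46 → 23 → 70 → 35 → 106 → 53 → 160 → 80 → 40 → 20 → 10 → 5 → 16 → 8 → 4 → 2 → 1
Total steps = 87

87 steps


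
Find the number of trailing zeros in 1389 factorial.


floor(1389/5) = 277
floor(1389/25) = 55
floor(1389/125) = 11
floor(1389/625) = 2
Total = 345

345 trailing zeros


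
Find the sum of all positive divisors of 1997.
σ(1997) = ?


Divisors of 1997: 1, 1997
Sum = 1 + 1997 = 1998

σ(1997) = 1998


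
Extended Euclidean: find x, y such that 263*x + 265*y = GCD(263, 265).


Tabular extended Euclidean (each row: r = 263*s + 265*t):
r=263, s=1, t=0
r=265, s=0, t=1
q=0: r=263, s=1, t=0   [263*(1) + 265*(0) = 263]
q=1: r=2, s=-1, t=1   [263*(-1) + 265*(1) = 2]
q=131: r=1, s=132, t=-131   [263*(132) + 265*(-131) = 1]
q=2: r=0, s=-265, t=263   [263*(-265) + 265*(263) = 0]
GCD = 1; from the row with r=1: x=132, y=-131
Check: 263*(132) + 265*(-131) = 34716 - 34715 = 1

GCD = 1, x = 132, y = -131


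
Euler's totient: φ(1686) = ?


1686 = 2 × 3 × 281
Prime factors: 2, 3, 281
φ(1686) = 1686 × (1-1/2) × (1-1/3) × (1-1/281)
= 1686 × 1/2 × 2/3 × 280/281 = 560

φ(1686) = 560


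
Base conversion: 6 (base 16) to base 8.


6 (base 16) = 6 (decimal)
6 (decimal) = 6 (base 8)


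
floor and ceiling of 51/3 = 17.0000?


51/3 = 17.0000
floor = 17
ceil = 17

floor = 17, ceil = 17


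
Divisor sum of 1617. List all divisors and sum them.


Divisors of 1617: 1, 3, 7, 11, 21, 33, 49, 77, 147, 231, 539, 1617
Sum = 1 + 3 + 7 + 11 + 21 + 33 + 49 + 77 + 147 + 231 + 539 + 1617 = 2736

σ(1617) = 2736


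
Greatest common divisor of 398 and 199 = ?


398 = 2 * 199 + 0
GCD = 199


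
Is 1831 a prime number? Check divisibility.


Check divisors up to sqrt(1831) = 42.7902
No divisors found.
1831 is prime.

Yes, 1831 is prime


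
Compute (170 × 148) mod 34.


170 × 148 = 25160
25160 mod 34 = 0


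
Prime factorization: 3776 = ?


3776 / 2 = 1888
1888 / 2 = 944
944 / 2 = 472
472 / 2 = 236
236 / 2 = 118
118 / 2 = 59
59 / 59 = 1
3776 = 2^6 × 59


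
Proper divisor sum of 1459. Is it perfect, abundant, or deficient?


Proper divisors: 1
Sum = 1 = 1
1 < 1459 → deficient

s(1459) = 1 (deficient)


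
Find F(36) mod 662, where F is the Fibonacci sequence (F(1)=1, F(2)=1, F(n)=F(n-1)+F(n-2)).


F(k) mod 662 for k=1..36:
1, 1, 2, 3, 5, 8, 13, 21, 34, 55, 89, 144, 233, 377, 610, 325, 273, 598, 209, 145, 354, 499, 191, 28, 219, 247, 466, 51, 517, 568, 423, 329, 90, 419, 509, 266
F(36) mod 662 = 266


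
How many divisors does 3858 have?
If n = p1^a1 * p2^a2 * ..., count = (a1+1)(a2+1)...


3858 = 2^1 × 3^1 × 643^1
d(3858) = (1+1) × (1+1) × (1+1) = 8

8 divisors


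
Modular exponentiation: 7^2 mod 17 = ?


7^1 mod 17 = 7
7^2 mod 17 = 15


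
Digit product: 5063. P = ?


5 × 0 × 6 × 3 = 0


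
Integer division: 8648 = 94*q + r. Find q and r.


8648 = 94 * 92 + 0
Check: 8648 + 0 = 8648

q = 92, r = 0


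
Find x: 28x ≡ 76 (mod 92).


GCD(28, 92) = 4 divides 76
Divide: 7x ≡ 19 (mod 23)
x ≡ 6 (mod 23)


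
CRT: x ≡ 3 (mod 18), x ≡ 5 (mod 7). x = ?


M = 18*7 = 126
M1 = M/18 = 7, M2 = M/7 = 18
M1^(-1) mod 18 = 13, M2^(-1) mod 7 = 2
x = 3*7*13 + 5*18*2 = 453
453 mod 126 = 75
Check: 75 mod 18 = 3 ✓, 75 mod 7 = 5 ✓

x ≡ 75 (mod 126)


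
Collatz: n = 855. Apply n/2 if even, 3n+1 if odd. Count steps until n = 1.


855 → 2566 → 1283 → 3850 → 1925 → 5776 → 2888 → 1444 → 722 → 361 → 1084 → 542 → 271 → 814 → 407 → 1222 → 611 → 1834 → 917 → 2752 → 1376 → 688 → 344 → 172 → 86 → 43 → 130 → 65 → 196 → 98 → 49 → 148 → 74 → 37 → 112 → 56 → 28 → 14 → 7 → 22 → 11 → 34 → 17 → 52 → 26 → 13 → 40 → 20 → 10 → 5 → 16 → 8 → 4 → 2 → 1
Total steps = 54

54 steps


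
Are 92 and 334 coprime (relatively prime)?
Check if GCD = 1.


Euclidean algorithm:
334 = 3 * 92 + 58
92 = 1 * 58 + 34
58 = 1 * 34 + 24
34 = 1 * 24 + 10
24 = 2 * 10 + 4
10 = 2 * 4 + 2
4 = 2 * 2 + 0
GCD(92, 334) = 2

No, not coprime (GCD = 2)


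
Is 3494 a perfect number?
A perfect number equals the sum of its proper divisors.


Proper divisors of 3494: 1, 2, 1747
Sum = 1 + 2 + 1747 = 1750

No, 3494 is not perfect (1750 ≠ 3494)


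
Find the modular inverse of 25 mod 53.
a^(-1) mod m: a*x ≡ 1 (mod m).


Use the extended Euclidean algorithm on (53, 25); each row r = 53*s + 25*t:
r=53, s=1, t=0
r=25, s=0, t=1
q=2: r=3, s=1, t=-2   [53*(1) + 25*(-2) = 3]
q=8: r=1, s=-8, t=17   [53*(-8) + 25*(17) = 1]
q=3: r=0, s=25, t=-53   [53*(25) + 25*(-53) = 0]
GCD = 1 with t = 17, so 25*(17) ≡ 1 (mod 53)
Inverse = 17 mod 53 = 17
Check: 25 * 17 = 425 ≡ 1 (mod 53)

25^(-1) ≡ 17 (mod 53)


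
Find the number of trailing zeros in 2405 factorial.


floor(2405/5) = 481
floor(2405/25) = 96
floor(2405/125) = 19
floor(2405/625) = 3
Total = 599

599 trailing zeros


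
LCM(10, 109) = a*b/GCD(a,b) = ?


GCD(10, 109) = 1
LCM = 10*109/1 = 1090/1 = 1090

LCM = 1090


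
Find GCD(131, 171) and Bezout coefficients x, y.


Tabular extended Euclidean (each row: r = 131*s + 171*t):
r=131, s=1, t=0
r=171, s=0, t=1
q=0: r=131, s=1, t=0   [131*(1) + 171*(0) = 131]
q=1: r=40, s=-1, t=1   [131*(-1) + 171*(1) = 40]
q=3: r=11, s=4, t=-3   [131*(4) + 171*(-3) = 11]
q=3: r=7, s=-13, t=10   [131*(-13) + 171*(10) = 7]
q=1: r=4, s=17, t=-13   [131*(17) + 171*(-13) = 4]
q=1: r=3, s=-30, t=23   [131*(-30) + 171*(23) = 3]
q=1: r=1, s=47, t=-36   [131*(47) + 171*(-36) = 1]
q=3: r=0, s=-171, t=131   [131*(-171) + 171*(131) = 0]
GCD = 1; from the row with r=1: x=47, y=-36
Check: 131*(47) + 171*(-36) = 6157 - 6156 = 1

GCD = 1, x = 47, y = -36


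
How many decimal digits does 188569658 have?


188569658 has 9 digits in base 10
floor(log10(188569658)) + 1 = floor(8.2755) + 1 = 9

9 digits (base 10)


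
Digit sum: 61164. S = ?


6 + 1 + 1 + 6 + 4 = 18


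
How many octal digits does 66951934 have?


66951934 in base 8 = 377315376
Number of digits = 9

9 digits (base 8)


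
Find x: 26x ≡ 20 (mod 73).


GCD(26, 73) = 1, unique solution
a^(-1) mod 73 = 59
x = 59 * 20 mod 73 = 12

x ≡ 12 (mod 73)


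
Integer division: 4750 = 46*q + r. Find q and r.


4750 = 46 * 103 + 12
Check: 4738 + 12 = 4750

q = 103, r = 12


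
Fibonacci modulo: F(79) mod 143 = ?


F(k) mod 143 for k=1..79:
1, 1, 2, 3, 5, 8, 13, 21, 34, 55, 89, 1, 90, 91, 38, 129, 24, 10, 34, 44, 78, 122, 57, 36, 93, 129, 79, 65, 1, 66, 67, 133, 57, 47, 104, 8, 112, 120, 89, 66, 12, 78, 90, 25, 115, 140, 112, 109, 78, 44, 122, 23, 2, 25, 27, 52, 79, 131, 67, 55, 122, 34, 13, 47, 60, 107, 24, 131, 12, 0, 12, 12, 24, 36, 60, 96, 13, 109, 122
F(79) mod 143 = 122


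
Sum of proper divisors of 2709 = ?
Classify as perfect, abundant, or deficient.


Proper divisors: 1, 3, 7, 9, 21, 43, 63, 129, 301, 387, 903
Sum = 1 + 3 + 7 + 9 + 21 + 43 + 63 + 129 + 301 + 387 + 903 = 1867
1867 < 2709 → deficient

s(2709) = 1867 (deficient)


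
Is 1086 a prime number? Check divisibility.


1086 / 2 = 543 (exact division)
1086 is NOT prime.

No, 1086 is not prime


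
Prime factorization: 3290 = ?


3290 / 2 = 1645
1645 / 5 = 329
329 / 7 = 47
47 / 47 = 1
3290 = 2 × 5 × 7 × 47


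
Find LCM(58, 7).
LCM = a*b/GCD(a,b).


GCD(58, 7) = 1
LCM = 58*7/1 = 406/1 = 406

LCM = 406


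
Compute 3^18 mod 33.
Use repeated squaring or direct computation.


3^1 mod 33 = 3
3^2 mod 33 = 9
3^3 mod 33 = 27
3^4 mod 33 = 15
3^5 mod 33 = 12
3^6 mod 33 = 3
3^7 mod 33 = 9
3^8 mod 33 = 27
3^9 mod 33 = 15
3^10 mod 33 = 12
3^11 mod 33 = 3
3^12 mod 33 = 9
3^13 mod 33 = 27
3^14 mod 33 = 15
3^15 mod 33 = 12
3^16 mod 33 = 3
3^17 mod 33 = 9
3^18 mod 33 = 27


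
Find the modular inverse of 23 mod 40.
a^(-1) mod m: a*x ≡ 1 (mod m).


Use the extended Euclidean algorithm on (40, 23); each row r = 40*s + 23*t:
r=40, s=1, t=0
r=23, s=0, t=1
q=1: r=17, s=1, t=-1   [40*(1) + 23*(-1) = 17]
q=1: r=6, s=-1, t=2   [40*(-1) + 23*(2) = 6]
q=2: r=5, s=3, t=-5   [40*(3) + 23*(-5) = 5]
q=1: r=1, s=-4, t=7   [40*(-4) + 23*(7) = 1]
q=5: r=0, s=23, t=-40   [40*(23) + 23*(-40) = 0]
GCD = 1 with t = 7, so 23*(7) ≡ 1 (mod 40)
Inverse = 7 mod 40 = 7
Check: 23 * 7 = 161 ≡ 1 (mod 40)

23^(-1) ≡ 7 (mod 40)


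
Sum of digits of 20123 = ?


2 + 0 + 1 + 2 + 3 = 8


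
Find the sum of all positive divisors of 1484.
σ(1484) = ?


Divisors of 1484: 1, 2, 4, 7, 14, 28, 53, 106, 212, 371, 742, 1484
Sum = 1 + 2 + 4 + 7 + 14 + 28 + 53 + 106 + 212 + 371 + 742 + 1484 = 3024

σ(1484) = 3024


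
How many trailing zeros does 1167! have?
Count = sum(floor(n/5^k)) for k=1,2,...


floor(1167/5) = 233
floor(1167/25) = 46
floor(1167/125) = 9
floor(1167/625) = 1
Total = 289

289 trailing zeros


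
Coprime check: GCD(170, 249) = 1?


Euclidean algorithm:
249 = 1 * 170 + 79
170 = 2 * 79 + 12
79 = 6 * 12 + 7
12 = 1 * 7 + 5
7 = 1 * 5 + 2
5 = 2 * 2 + 1
2 = 2 * 1 + 0
GCD(170, 249) = 1

Yes, coprime (GCD = 1)


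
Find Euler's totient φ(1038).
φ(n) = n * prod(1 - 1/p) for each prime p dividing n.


1038 = 2 × 3 × 173
Prime factors: 2, 3, 173
φ(1038) = 1038 × (1-1/2) × (1-1/3) × (1-1/173)
= 1038 × 1/2 × 2/3 × 172/173 = 344

φ(1038) = 344


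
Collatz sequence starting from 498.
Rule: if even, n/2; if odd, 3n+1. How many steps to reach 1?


498 → 249 → 748 → 374 → 187 → 562 → 281 → 844 → 422 → 211 → 634 → 317 → 952 → 476 → 238 → 119 → 358 → 179 → 538 → 269 → 808 → 404 → 202 → 101 → 304 → 152 → 76 → 38 → 19 → 58 → 29 → 88 → 44 → 22 → 11 → 34 → 17 → 52 → 26 → 13 → 40 → 20 → 10 → 5 → 16 → 8 → 4 → 2 → 1
Total steps = 48

48 steps


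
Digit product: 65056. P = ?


6 × 5 × 0 × 5 × 6 = 0


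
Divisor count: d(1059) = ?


1059 = 3^1 × 353^1
d(1059) = (1+1) × (1+1) = 4

4 divisors


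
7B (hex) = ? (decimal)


7B (base 16) = 123 (decimal)
123 (decimal) = 123 (base 10)


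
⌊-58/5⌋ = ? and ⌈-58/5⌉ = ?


-58/5 = -11.6000
floor = -12
ceil = -11

floor = -12, ceil = -11


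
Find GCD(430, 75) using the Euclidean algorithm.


430 = 5 * 75 + 55
75 = 1 * 55 + 20
55 = 2 * 20 + 15
20 = 1 * 15 + 5
15 = 3 * 5 + 0
GCD = 5


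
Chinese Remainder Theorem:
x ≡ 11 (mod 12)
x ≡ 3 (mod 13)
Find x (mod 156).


M = 12*13 = 156
M1 = M/12 = 13, M2 = M/13 = 12
M1^(-1) mod 12 = 1, M2^(-1) mod 13 = 12
x = 11*13*1 + 3*12*12 = 575
575 mod 156 = 107
Check: 107 mod 12 = 11 ✓, 107 mod 13 = 3 ✓

x ≡ 107 (mod 156)


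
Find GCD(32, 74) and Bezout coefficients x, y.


Tabular extended Euclidean (each row: r = 32*s + 74*t):
r=32, s=1, t=0
r=74, s=0, t=1
q=0: r=32, s=1, t=0   [32*(1) + 74*(0) = 32]
q=2: r=10, s=-2, t=1   [32*(-2) + 74*(1) = 10]
q=3: r=2, s=7, t=-3   [32*(7) + 74*(-3) = 2]
q=5: r=0, s=-37, t=16   [32*(-37) + 74*(16) = 0]
GCD = 2; from the row with r=2: x=7, y=-3
Check: 32*(7) + 74*(-3) = 224 - 222 = 2

GCD = 2, x = 7, y = -3


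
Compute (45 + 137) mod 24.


45 + 137 = 182
182 mod 24 = 14


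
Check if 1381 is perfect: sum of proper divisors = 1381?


Proper divisors of 1381: 1
Sum = 1 = 1

No, 1381 is not perfect (1 ≠ 1381)


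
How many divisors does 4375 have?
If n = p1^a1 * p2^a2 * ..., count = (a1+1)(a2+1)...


4375 = 5^4 × 7^1
d(4375) = (4+1) × (1+1) = 10

10 divisors


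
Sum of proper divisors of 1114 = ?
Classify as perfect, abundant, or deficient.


Proper divisors: 1, 2, 557
Sum = 1 + 2 + 557 = 560
560 < 1114 → deficient

s(1114) = 560 (deficient)


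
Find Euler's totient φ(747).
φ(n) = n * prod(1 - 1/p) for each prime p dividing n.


747 = 3^2 × 83
Prime factors: 3, 83
φ(747) = 747 × (1-1/3) × (1-1/83)
= 747 × 2/3 × 82/83 = 492

φ(747) = 492


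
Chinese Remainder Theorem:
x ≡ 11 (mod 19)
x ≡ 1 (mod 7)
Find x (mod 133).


M = 19*7 = 133
M1 = M/19 = 7, M2 = M/7 = 19
M1^(-1) mod 19 = 11, M2^(-1) mod 7 = 3
x = 11*7*11 + 1*19*3 = 904
904 mod 133 = 106
Check: 106 mod 19 = 11 ✓, 106 mod 7 = 1 ✓

x ≡ 106 (mod 133)


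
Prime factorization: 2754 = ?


2754 / 2 = 1377
1377 / 3 = 459
459 / 3 = 153
153 / 3 = 51
51 / 3 = 17
17 / 17 = 1
2754 = 2 × 3^4 × 17


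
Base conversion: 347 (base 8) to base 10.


347 (base 8) = 231 (decimal)
231 (decimal) = 231 (base 10)


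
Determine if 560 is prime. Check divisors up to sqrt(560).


560 / 2 = 280 (exact division)
560 is NOT prime.

No, 560 is not prime


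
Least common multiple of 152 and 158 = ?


GCD(152, 158) = 2
LCM = 152*158/2 = 24016/2 = 12008

LCM = 12008


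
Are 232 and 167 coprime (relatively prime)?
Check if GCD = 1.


Euclidean algorithm:
232 = 1 * 167 + 65
167 = 2 * 65 + 37
65 = 1 * 37 + 28
37 = 1 * 28 + 9
28 = 3 * 9 + 1
9 = 9 * 1 + 0
GCD(232, 167) = 1

Yes, coprime (GCD = 1)


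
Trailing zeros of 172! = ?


floor(172/5) = 34
floor(172/25) = 6
floor(172/125) = 1
Total = 41

41 trailing zeros


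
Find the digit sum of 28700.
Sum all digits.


2 + 8 + 7 + 0 + 0 = 17


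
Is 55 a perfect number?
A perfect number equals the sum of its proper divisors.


Proper divisors of 55: 1, 5, 11
Sum = 1 + 5 + 11 = 17

No, 55 is not perfect (17 ≠ 55)


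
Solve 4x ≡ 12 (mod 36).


GCD(4, 36) = 4 divides 12
Divide: 1x ≡ 3 (mod 9)
x ≡ 3 (mod 9)


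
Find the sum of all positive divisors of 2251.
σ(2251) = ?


Divisors of 2251: 1, 2251
Sum = 1 + 2251 = 2252

σ(2251) = 2252


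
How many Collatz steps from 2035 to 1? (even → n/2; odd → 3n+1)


2035 → 6106 → 3053 → 9160 → 4580 → 2290 → 1145 → 3436 → 1718 → 859 → 2578 → 1289 → 3868 → 1934 → 967 → 2902 → 1451 → 4354 → 2177 → 6532 → 3266 → 1633 → 4900 → 2450 → 1225 → 3676 → 1838 → 919 → 2758 → 1379 → 4138 → 2069 → 6208 → 3104 → 1552 → 776 → 388 → 194 → 97 → 292 → 146 → 73 → 220 → 110 → 55 → 166 → 83 → 250 → 125 → 376 → 188 → 94 → 47 → 142 → 71 → 214 → 107 → 322 → 161 → 484 → 242 → 121 → 364 → 182 → 91 → 274 → 137 → 412 → 206 → 103 → 310 → 155 → 466 → 233 → 700 → 350 → 175 → 526 → 263 → 790 → 395 → 1186 → 593 → 1780 → 890 → 445 → 1336 → 668 → 334 → 167 → 502 → 251 → 754 → 377 → 1132 → 566 → 283 → 850 → 425 → 1276 → 638 → 319 → 958 → 479 → 1438 → 719 → 2158 → 1079 → 3238 → 1619 → 4858 → 2429 → 7288 → 3644 → 1822 → 911 → 2734 → 1367 → 4102 → 2051 → 6154 → 3077 → 9232 → 4616 → 2308 → 1154 → 577 → 1732 → 866 → 433 → 1300 → 650 → 325 → 976 → 488 → 244 → 122 → 61 → 184 → 92 → 46 → 23 → 70 → 35 → 106 → 53 → 160 → 80 → 40 → 20 → 10 → 5 → 16 → 8 → 4 → 2 → 1
Total steps = 156

156 steps


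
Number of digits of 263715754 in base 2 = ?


263715754 in base 2 = 1111101101111111101110101010
Number of digits = 28

28 digits (base 2)


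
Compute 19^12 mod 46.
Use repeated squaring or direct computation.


19^1 mod 46 = 19
19^2 mod 46 = 39
19^3 mod 46 = 5
19^4 mod 46 = 3
19^5 mod 46 = 11
19^6 mod 46 = 25
19^7 mod 46 = 15
19^8 mod 46 = 9
19^9 mod 46 = 33
19^10 mod 46 = 29
19^11 mod 46 = 45
19^12 mod 46 = 27


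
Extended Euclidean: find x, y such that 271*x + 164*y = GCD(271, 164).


Tabular extended Euclidean (each row: r = 271*s + 164*t):
r=271, s=1, t=0
r=164, s=0, t=1
q=1: r=107, s=1, t=-1   [271*(1) + 164*(-1) = 107]
q=1: r=57, s=-1, t=2   [271*(-1) + 164*(2) = 57]
q=1: r=50, s=2, t=-3   [271*(2) + 164*(-3) = 50]
q=1: r=7, s=-3, t=5   [271*(-3) + 164*(5) = 7]
q=7: r=1, s=23, t=-38   [271*(23) + 164*(-38) = 1]
q=7: r=0, s=-164, t=271   [271*(-164) + 164*(271) = 0]
GCD = 1; from the row with r=1: x=23, y=-38
Check: 271*(23) + 164*(-38) = 6233 - 6232 = 1

GCD = 1, x = 23, y = -38


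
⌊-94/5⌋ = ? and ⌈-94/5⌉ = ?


-94/5 = -18.8000
floor = -19
ceil = -18

floor = -19, ceil = -18


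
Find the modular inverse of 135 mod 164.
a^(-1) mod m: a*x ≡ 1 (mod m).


Use the extended Euclidean algorithm on (164, 135); each row r = 164*s + 135*t:
r=164, s=1, t=0
r=135, s=0, t=1
q=1: r=29, s=1, t=-1   [164*(1) + 135*(-1) = 29]
q=4: r=19, s=-4, t=5   [164*(-4) + 135*(5) = 19]
q=1: r=10, s=5, t=-6   [164*(5) + 135*(-6) = 10]
q=1: r=9, s=-9, t=11   [164*(-9) + 135*(11) = 9]
q=1: r=1, s=14, t=-17   [164*(14) + 135*(-17) = 1]
q=9: r=0, s=-135, t=164   [164*(-135) + 135*(164) = 0]
GCD = 1 with t = -17, so 135*(-17) ≡ 1 (mod 164)
Inverse = -17 mod 164 = 147
Check: 135 * 147 = 19845 ≡ 1 (mod 164)

135^(-1) ≡ 147 (mod 164)


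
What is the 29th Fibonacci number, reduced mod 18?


F(k) mod 18 for k=1..29:
1, 1, 2, 3, 5, 8, 13, 3, 16, 1, 17, 0, 17, 17, 16, 15, 13, 10, 5, 15, 2, 17, 1, 0, 1, 1, 2, 3, 5
F(29) mod 18 = 5


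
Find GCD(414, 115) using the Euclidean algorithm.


414 = 3 * 115 + 69
115 = 1 * 69 + 46
69 = 1 * 46 + 23
46 = 2 * 23 + 0
GCD = 23


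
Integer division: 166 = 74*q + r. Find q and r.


166 = 74 * 2 + 18
Check: 148 + 18 = 166

q = 2, r = 18


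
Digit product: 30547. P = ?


3 × 0 × 5 × 4 × 7 = 0


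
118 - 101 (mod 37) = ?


118 - 101 = 17
17 mod 37 = 17


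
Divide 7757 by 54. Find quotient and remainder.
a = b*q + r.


7757 = 54 * 143 + 35
Check: 7722 + 35 = 7757

q = 143, r = 35


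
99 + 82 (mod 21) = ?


99 + 82 = 181
181 mod 21 = 13


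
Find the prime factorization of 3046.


3046 / 2 = 1523
1523 / 1523 = 1
3046 = 2 × 1523


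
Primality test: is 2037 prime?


2037 / 3 = 679 (exact division)
2037 is NOT prime.

No, 2037 is not prime


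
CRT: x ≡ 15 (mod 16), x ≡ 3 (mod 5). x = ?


M = 16*5 = 80
M1 = M/16 = 5, M2 = M/5 = 16
M1^(-1) mod 16 = 13, M2^(-1) mod 5 = 1
x = 15*5*13 + 3*16*1 = 1023
1023 mod 80 = 63
Check: 63 mod 16 = 15 ✓, 63 mod 5 = 3 ✓

x ≡ 63 (mod 80)


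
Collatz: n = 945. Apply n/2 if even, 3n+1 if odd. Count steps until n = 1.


945 → 2836 → 1418 → 709 → 2128 → 1064 → 532 → 266 → 133 → 400 → 200 → 100 → 50 → 25 → 76 → 38 → 19 → 58 → 29 → 88 → 44 → 22 → 11 → 34 → 17 → 52 → 26 → 13 → 40 → 20 → 10 → 5 → 16 → 8 → 4 → 2 → 1
Total steps = 36

36 steps


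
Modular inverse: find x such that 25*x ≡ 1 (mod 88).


Use the extended Euclidean algorithm on (88, 25); each row r = 88*s + 25*t:
r=88, s=1, t=0
r=25, s=0, t=1
q=3: r=13, s=1, t=-3   [88*(1) + 25*(-3) = 13]
q=1: r=12, s=-1, t=4   [88*(-1) + 25*(4) = 12]
q=1: r=1, s=2, t=-7   [88*(2) + 25*(-7) = 1]
q=12: r=0, s=-25, t=88   [88*(-25) + 25*(88) = 0]
GCD = 1 with t = -7, so 25*(-7) ≡ 1 (mod 88)
Inverse = -7 mod 88 = 81
Check: 25 * 81 = 2025 ≡ 1 (mod 88)

25^(-1) ≡ 81 (mod 88)


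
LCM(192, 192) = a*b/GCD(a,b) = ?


GCD(192, 192) = 192
LCM = 192*192/192 = 36864/192 = 192

LCM = 192


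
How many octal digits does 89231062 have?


89231062 in base 8 = 524307326
Number of digits = 9

9 digits (base 8)


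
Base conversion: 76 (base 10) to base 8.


76 (base 10) = 76 (decimal)
76 (decimal) = 114 (base 8)


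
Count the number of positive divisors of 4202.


4202 = 2^1 × 11^1 × 191^1
d(4202) = (1+1) × (1+1) × (1+1) = 8

8 divisors


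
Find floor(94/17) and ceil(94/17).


94/17 = 5.5294
floor = 5
ceil = 6

floor = 5, ceil = 6


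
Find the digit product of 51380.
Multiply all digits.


5 × 1 × 3 × 8 × 0 = 0


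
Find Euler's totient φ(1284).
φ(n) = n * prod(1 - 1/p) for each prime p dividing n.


1284 = 2^2 × 3 × 107
Prime factors: 2, 3, 107
φ(1284) = 1284 × (1-1/2) × (1-1/3) × (1-1/107)
= 1284 × 1/2 × 2/3 × 106/107 = 424

φ(1284) = 424


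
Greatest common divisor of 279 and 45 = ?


279 = 6 * 45 + 9
45 = 5 * 9 + 0
GCD = 9


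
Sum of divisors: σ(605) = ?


Divisors of 605: 1, 5, 11, 55, 121, 605
Sum = 1 + 5 + 11 + 55 + 121 + 605 = 798

σ(605) = 798


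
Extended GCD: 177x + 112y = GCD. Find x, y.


Tabular extended Euclidean (each row: r = 177*s + 112*t):
r=177, s=1, t=0
r=112, s=0, t=1
q=1: r=65, s=1, t=-1   [177*(1) + 112*(-1) = 65]
q=1: r=47, s=-1, t=2   [177*(-1) + 112*(2) = 47]
q=1: r=18, s=2, t=-3   [177*(2) + 112*(-3) = 18]
q=2: r=11, s=-5, t=8   [177*(-5) + 112*(8) = 11]
q=1: r=7, s=7, t=-11   [177*(7) + 112*(-11) = 7]
q=1: r=4, s=-12, t=19   [177*(-12) + 112*(19) = 4]
q=1: r=3, s=19, t=-30   [177*(19) + 112*(-30) = 3]
q=1: r=1, s=-31, t=49   [177*(-31) + 112*(49) = 1]
q=3: r=0, s=112, t=-177   [177*(112) + 112*(-177) = 0]
GCD = 1; from the row with r=1: x=-31, y=49
Check: 177*(-31) + 112*(49) = -5487 + 5488 = 1

GCD = 1, x = -31, y = 49


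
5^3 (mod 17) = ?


5^1 mod 17 = 5
5^2 mod 17 = 8
5^3 mod 17 = 6


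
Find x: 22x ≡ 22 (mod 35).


GCD(22, 35) = 1, unique solution
a^(-1) mod 35 = 8
x = 8 * 22 mod 35 = 1

x ≡ 1 (mod 35)


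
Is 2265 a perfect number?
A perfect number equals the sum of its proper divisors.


Proper divisors of 2265: 1, 3, 5, 15, 151, 453, 755
Sum = 1 + 3 + 5 + 15 + 151 + 453 + 755 = 1383

No, 2265 is not perfect (1383 ≠ 2265)


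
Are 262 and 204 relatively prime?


Euclidean algorithm:
262 = 1 * 204 + 58
204 = 3 * 58 + 30
58 = 1 * 30 + 28
30 = 1 * 28 + 2
28 = 14 * 2 + 0
GCD(262, 204) = 2

No, not coprime (GCD = 2)


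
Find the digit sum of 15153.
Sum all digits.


1 + 5 + 1 + 5 + 3 = 15


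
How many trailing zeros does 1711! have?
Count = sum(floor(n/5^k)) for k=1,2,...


floor(1711/5) = 342
floor(1711/25) = 68
floor(1711/125) = 13
floor(1711/625) = 2
Total = 425

425 trailing zeros


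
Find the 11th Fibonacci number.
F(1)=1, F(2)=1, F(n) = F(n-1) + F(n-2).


Sequence: 1, 1, 2, 3, 5, 8, 13, 21, 34, 55, 89
F(11) = 89


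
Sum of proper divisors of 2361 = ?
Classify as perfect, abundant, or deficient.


Proper divisors: 1, 3, 787
Sum = 1 + 3 + 787 = 791
791 < 2361 → deficient

s(2361) = 791 (deficient)


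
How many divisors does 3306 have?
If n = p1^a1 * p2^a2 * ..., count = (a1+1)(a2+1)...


3306 = 2^1 × 3^1 × 19^1 × 29^1
d(3306) = (1+1) × (1+1) × (1+1) × (1+1) = 16

16 divisors


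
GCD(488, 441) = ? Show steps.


488 = 1 * 441 + 47
441 = 9 * 47 + 18
47 = 2 * 18 + 11
18 = 1 * 11 + 7
11 = 1 * 7 + 4
7 = 1 * 4 + 3
4 = 1 * 3 + 1
3 = 3 * 1 + 0
GCD = 1


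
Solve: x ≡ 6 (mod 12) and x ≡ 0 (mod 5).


M = 12*5 = 60
M1 = M/12 = 5, M2 = M/5 = 12
M1^(-1) mod 12 = 5, M2^(-1) mod 5 = 3
x = 6*5*5 + 0*12*3 = 150
150 mod 60 = 30
Check: 30 mod 12 = 6 ✓, 30 mod 5 = 0 ✓

x ≡ 30 (mod 60)


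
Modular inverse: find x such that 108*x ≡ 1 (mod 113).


Use the extended Euclidean algorithm on (113, 108); each row r = 113*s + 108*t:
r=113, s=1, t=0
r=108, s=0, t=1
q=1: r=5, s=1, t=-1   [113*(1) + 108*(-1) = 5]
q=21: r=3, s=-21, t=22   [113*(-21) + 108*(22) = 3]
q=1: r=2, s=22, t=-23   [113*(22) + 108*(-23) = 2]
q=1: r=1, s=-43, t=45   [113*(-43) + 108*(45) = 1]
q=2: r=0, s=108, t=-113   [113*(108) + 108*(-113) = 0]
GCD = 1 with t = 45, so 108*(45) ≡ 1 (mod 113)
Inverse = 45 mod 113 = 45
Check: 108 * 45 = 4860 ≡ 1 (mod 113)

108^(-1) ≡ 45 (mod 113)
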